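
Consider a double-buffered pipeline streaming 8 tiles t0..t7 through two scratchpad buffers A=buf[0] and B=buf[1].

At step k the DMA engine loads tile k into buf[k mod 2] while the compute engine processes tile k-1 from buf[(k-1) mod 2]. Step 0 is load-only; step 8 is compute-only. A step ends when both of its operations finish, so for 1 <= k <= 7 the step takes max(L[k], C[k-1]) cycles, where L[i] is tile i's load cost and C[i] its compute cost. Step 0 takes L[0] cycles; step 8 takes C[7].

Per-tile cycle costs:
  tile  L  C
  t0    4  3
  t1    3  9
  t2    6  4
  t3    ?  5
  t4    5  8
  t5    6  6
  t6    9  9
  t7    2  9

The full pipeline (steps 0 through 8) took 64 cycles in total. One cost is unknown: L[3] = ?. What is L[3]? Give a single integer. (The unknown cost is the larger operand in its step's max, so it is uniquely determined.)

step 0 = dur = L[0]=4 = 4
step 1 = dur = max(L[1]=3, C[0]=3) = 3
step 2 = dur = max(L[2]=6, C[1]=9) = 9
step 3 = dur = max(L[3]=?, C[2]=4) = L[3]  (unknown; binding)
step 4 = dur = max(L[4]=5, C[3]=5) = 5
step 5 = dur = max(L[5]=6, C[4]=8) = 8
step 6 = dur = max(L[6]=9, C[5]=6) = 9
step 7 = dur = max(L[7]=2, C[6]=9) = 9
step 8 = dur = C[7]=9 = 9
sum of known step durations = 56
dur[3] = total - known = 64 - 56 = 8
L[3] is the binding max in step 3, so L[3] = dur[3] = 8

L[3] = 8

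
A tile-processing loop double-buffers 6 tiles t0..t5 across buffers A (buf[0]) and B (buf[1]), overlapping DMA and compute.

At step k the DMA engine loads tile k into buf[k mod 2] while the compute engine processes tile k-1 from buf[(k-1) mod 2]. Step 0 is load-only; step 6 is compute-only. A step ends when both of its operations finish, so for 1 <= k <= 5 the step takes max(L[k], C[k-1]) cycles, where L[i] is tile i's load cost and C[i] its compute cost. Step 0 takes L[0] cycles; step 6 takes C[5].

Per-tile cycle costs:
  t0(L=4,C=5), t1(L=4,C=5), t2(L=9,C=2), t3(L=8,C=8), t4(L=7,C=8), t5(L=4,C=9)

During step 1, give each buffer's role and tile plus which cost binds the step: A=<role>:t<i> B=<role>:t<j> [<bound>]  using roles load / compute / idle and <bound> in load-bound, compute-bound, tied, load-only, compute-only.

step 1: A=compute:t0 B=load:t1 [compute-bound]

[0] DMA t0→A (4c) ∥ CU idle ⇒ 4c, clock 4
[1] DMA t1→B (4c) ∥ CU A:t0 (5c) ⇒ 5c, clock 9
[2] DMA t2→A (9c) ∥ CU B:t1 (5c) ⇒ 9c, clock 18
[3] DMA t3→B (8c) ∥ CU A:t2 (2c) ⇒ 8c, clock 26
[4] DMA t4→A (7c) ∥ CU B:t3 (8c) ⇒ 8c, clock 34
[5] DMA t5→B (4c) ∥ CU A:t4 (8c) ⇒ 8c, clock 42
[6] DMA idle ∥ CU B:t5 (9c) ⇒ 9c, clock 51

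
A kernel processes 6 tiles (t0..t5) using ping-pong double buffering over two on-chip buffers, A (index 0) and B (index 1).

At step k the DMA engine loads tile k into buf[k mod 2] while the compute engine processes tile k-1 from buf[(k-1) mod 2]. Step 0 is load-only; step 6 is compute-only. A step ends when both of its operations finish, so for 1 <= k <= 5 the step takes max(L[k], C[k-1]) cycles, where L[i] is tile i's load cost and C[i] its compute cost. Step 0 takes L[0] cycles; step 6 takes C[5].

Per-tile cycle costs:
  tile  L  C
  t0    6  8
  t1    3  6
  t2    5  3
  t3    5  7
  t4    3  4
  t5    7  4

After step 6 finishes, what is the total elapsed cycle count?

end_cycle[6] = 43

  0. 6=6c; end=6; A:t0 B:-
  1. max(3,8)=8c; end=14; A:t0 B:t1
  2. max(5,6)=6c; end=20; A:t2 B:t1
  3. max(5,3)=5c; end=25; A:t2 B:t3
  4. max(3,7)=7c; end=32; A:t4 B:t3
  5. max(7,4)=7c; end=39; A:t4 B:t5
  6. 4=4c; end=43; A:t4 B:t5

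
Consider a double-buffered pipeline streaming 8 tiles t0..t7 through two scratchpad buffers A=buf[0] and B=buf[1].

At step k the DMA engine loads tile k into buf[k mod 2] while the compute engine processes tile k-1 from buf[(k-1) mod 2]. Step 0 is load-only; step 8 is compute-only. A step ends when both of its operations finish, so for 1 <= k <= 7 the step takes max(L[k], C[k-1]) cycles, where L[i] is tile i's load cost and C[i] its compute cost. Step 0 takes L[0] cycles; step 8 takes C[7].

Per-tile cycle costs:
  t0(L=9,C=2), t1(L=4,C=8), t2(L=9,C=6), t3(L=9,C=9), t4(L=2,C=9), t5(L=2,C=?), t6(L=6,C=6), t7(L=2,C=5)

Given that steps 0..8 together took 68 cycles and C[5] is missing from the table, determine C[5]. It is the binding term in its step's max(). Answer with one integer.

C[5] = 8

step 0 = dur = L[0]=9 = 9
step 1 = dur = max(L[1]=4, C[0]=2) = 4
step 2 = dur = max(L[2]=9, C[1]=8) = 9
step 3 = dur = max(L[3]=9, C[2]=6) = 9
step 4 = dur = max(L[4]=2, C[3]=9) = 9
step 5 = dur = max(L[5]=2, C[4]=9) = 9
step 6 = dur = max(L[6]=6, C[5]=?) = C[5]  (unknown; binding)
step 7 = dur = max(L[7]=2, C[6]=6) = 6
step 8 = dur = C[7]=5 = 5
sum of known step durations = 60
dur[6] = total - known = 68 - 60 = 8
C[5] is the binding max in step 6, so C[5] = dur[6] = 8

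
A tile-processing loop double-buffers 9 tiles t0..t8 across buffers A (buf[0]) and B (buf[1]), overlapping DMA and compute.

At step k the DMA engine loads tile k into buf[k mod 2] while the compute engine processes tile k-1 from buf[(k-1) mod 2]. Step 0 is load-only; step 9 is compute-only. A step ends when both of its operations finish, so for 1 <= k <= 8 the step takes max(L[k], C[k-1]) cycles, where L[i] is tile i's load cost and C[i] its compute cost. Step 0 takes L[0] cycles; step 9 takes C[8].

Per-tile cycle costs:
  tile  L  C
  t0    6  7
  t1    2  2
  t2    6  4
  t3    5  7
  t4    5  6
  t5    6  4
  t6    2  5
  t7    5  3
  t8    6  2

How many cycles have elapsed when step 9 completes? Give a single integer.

step 0: L[0]=6 → dur=6, Σ=6 | A=load:t0 B=idle [load-only]
step 1: L[1]=2 C[0]=7 → dur=7, Σ=13 | A=compute:t0 B=load:t1 [compute-bound]
step 2: L[2]=6 C[1]=2 → dur=6, Σ=19 | A=load:t2 B=compute:t1 [load-bound]
step 3: L[3]=5 C[2]=4 → dur=5, Σ=24 | A=compute:t2 B=load:t3 [load-bound]
step 4: L[4]=5 C[3]=7 → dur=7, Σ=31 | A=load:t4 B=compute:t3 [compute-bound]
step 5: L[5]=6 C[4]=6 → dur=6, Σ=37 | A=compute:t4 B=load:t5 [tied]
step 6: L[6]=2 C[5]=4 → dur=4, Σ=41 | A=load:t6 B=compute:t5 [compute-bound]
step 7: L[7]=5 C[6]=5 → dur=5, Σ=46 | A=compute:t6 B=load:t7 [tied]
step 8: L[8]=6 C[7]=3 → dur=6, Σ=52 | A=load:t8 B=compute:t7 [load-bound]
step 9: C[8]=2 → dur=2, Σ=54 | A=compute:t8 B=idle [compute-only]

end_cycle[9] = 54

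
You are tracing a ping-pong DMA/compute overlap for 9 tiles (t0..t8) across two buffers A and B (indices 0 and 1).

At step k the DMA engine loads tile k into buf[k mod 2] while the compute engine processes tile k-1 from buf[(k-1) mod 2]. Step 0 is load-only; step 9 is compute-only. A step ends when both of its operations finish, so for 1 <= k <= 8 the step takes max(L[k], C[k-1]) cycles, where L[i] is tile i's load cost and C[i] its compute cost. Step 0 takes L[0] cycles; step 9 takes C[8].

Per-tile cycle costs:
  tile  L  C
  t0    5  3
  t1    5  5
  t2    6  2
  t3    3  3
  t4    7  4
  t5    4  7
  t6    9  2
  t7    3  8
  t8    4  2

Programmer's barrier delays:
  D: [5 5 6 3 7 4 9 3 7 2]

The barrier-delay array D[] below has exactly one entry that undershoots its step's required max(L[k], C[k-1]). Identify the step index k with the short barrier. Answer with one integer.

k=0 barrier L[0]=5→5c, D[0]=5 ok
k=1 barrier max(L[1]=5,C[0]=3)→5c, D[1]=5 ok
k=2 barrier max(L[2]=6,C[1]=5)→6c, D[2]=6 ok
k=3 barrier max(L[3]=3,C[2]=2)→3c, D[3]=3 ok
k=4 barrier max(L[4]=7,C[3]=3)→7c, D[4]=7 ok
k=5 barrier max(L[5]=4,C[4]=4)→4c, D[5]=4 ok
k=6 barrier max(L[6]=9,C[5]=7)→9c, D[6]=9 ok
k=7 barrier max(L[7]=3,C[6]=2)→3c, D[7]=3 ok
k=8 barrier max(L[8]=4,C[7]=8)→8c, D[8]=7 SHORT
k=9 barrier C[8]=2→2c, D[9]=2 ok

hazard at step 8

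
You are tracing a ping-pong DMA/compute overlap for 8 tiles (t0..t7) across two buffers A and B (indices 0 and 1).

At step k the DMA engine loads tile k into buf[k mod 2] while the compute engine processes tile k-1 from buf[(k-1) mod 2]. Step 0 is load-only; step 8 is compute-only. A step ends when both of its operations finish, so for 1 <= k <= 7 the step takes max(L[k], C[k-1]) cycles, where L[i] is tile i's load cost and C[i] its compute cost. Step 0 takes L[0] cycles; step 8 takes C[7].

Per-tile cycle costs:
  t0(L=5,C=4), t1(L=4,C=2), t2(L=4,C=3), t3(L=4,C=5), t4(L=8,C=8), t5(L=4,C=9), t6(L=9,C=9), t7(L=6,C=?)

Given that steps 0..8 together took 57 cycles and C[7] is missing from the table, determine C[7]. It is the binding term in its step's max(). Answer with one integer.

step 0 = dur = L[0]=5 = 5
step 1 = dur = max(L[1]=4, C[0]=4) = 4
step 2 = dur = max(L[2]=4, C[1]=2) = 4
step 3 = dur = max(L[3]=4, C[2]=3) = 4
step 4 = dur = max(L[4]=8, C[3]=5) = 8
step 5 = dur = max(L[5]=4, C[4]=8) = 8
step 6 = dur = max(L[6]=9, C[5]=9) = 9
step 7 = dur = max(L[7]=6, C[6]=9) = 9
step 8 = dur = C[7]=? = C[7]  (unknown; binding)
sum of known step durations = 51
dur[8] = total - known = 57 - 51 = 6
C[7] is the binding max in step 8, so C[7] = dur[8] = 6

C[7] = 6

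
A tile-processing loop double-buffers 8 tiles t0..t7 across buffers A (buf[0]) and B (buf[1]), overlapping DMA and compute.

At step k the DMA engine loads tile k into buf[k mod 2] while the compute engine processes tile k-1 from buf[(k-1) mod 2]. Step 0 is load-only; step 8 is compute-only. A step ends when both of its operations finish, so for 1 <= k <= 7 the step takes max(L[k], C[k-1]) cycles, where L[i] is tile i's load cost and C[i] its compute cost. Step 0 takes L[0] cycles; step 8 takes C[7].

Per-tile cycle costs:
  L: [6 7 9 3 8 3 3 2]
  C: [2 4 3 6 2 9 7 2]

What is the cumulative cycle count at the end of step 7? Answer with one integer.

end_cycle[7] = 52

k=0 load=t0/6c comp=- wait=6 total=6
k=1 load=t1/7c comp=t0/2c wait=7 total=13
k=2 load=t2/9c comp=t1/4c wait=9 total=22
k=3 load=t3/3c comp=t2/3c wait=3 total=25
k=4 load=t4/8c comp=t3/6c wait=8 total=33
k=5 load=t5/3c comp=t4/2c wait=3 total=36
k=6 load=t6/3c comp=t5/9c wait=9 total=45
k=7 load=t7/2c comp=t6/7c wait=7 total=52
k=8 load=- comp=t7/2c wait=2 total=54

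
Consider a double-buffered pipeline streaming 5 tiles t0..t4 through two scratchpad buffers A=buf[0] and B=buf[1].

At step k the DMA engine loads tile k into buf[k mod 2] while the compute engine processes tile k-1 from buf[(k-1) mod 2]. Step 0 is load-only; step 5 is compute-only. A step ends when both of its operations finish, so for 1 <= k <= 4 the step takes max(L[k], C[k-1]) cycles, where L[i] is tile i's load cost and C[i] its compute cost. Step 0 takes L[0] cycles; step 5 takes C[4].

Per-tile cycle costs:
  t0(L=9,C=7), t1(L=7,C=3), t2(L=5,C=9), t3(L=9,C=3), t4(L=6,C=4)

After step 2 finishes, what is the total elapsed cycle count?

[0] DMA t0→A (9c) ∥ CU idle ⇒ 9c, clock 9
[1] DMA t1→B (7c) ∥ CU A:t0 (7c) ⇒ 7c, clock 16
[2] DMA t2→A (5c) ∥ CU B:t1 (3c) ⇒ 5c, clock 21
[3] DMA t3→B (9c) ∥ CU A:t2 (9c) ⇒ 9c, clock 30
[4] DMA t4→A (6c) ∥ CU B:t3 (3c) ⇒ 6c, clock 36
[5] DMA idle ∥ CU A:t4 (4c) ⇒ 4c, clock 40

end_cycle[2] = 21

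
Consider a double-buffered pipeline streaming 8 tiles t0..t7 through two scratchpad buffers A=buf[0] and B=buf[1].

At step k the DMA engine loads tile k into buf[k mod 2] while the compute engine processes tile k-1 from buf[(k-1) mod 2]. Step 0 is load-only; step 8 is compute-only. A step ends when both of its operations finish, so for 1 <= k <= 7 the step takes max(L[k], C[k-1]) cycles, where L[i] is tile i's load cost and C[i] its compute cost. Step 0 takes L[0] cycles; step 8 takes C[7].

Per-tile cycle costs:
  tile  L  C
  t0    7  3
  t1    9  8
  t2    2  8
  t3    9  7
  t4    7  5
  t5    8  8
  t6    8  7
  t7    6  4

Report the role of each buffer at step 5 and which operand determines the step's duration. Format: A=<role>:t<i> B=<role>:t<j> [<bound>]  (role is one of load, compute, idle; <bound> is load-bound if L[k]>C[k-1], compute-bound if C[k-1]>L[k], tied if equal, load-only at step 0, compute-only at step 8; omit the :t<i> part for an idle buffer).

step 5: A=compute:t4 B=load:t5 [load-bound]

  0. 7=7c; end=7; A:t0 B:-
  1. max(9,3)=9c; end=16; A:t0 B:t1
  2. max(2,8)=8c; end=24; A:t2 B:t1
  3. max(9,8)=9c; end=33; A:t2 B:t3
  4. max(7,7)=7c; end=40; A:t4 B:t3
  5. max(8,5)=8c; end=48; A:t4 B:t5
  6. max(8,8)=8c; end=56; A:t6 B:t5
  7. max(6,7)=7c; end=63; A:t6 B:t7
  8. 4=4c; end=67; A:t6 B:t7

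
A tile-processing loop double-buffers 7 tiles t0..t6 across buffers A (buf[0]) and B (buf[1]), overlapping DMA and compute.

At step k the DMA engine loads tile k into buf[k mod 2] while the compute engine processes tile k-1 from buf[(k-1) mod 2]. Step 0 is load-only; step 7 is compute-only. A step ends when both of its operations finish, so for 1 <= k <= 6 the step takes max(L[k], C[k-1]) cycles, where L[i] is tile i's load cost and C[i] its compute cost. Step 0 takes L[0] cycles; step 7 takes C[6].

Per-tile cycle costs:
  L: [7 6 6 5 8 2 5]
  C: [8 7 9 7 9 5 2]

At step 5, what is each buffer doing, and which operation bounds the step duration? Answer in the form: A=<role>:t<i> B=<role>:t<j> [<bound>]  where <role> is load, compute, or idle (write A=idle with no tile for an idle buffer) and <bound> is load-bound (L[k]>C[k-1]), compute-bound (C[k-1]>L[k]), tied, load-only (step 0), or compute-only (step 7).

k=0 load=t0/7c comp=- wait=7 total=7
k=1 load=t1/6c comp=t0/8c wait=8 total=15
k=2 load=t2/6c comp=t1/7c wait=7 total=22
k=3 load=t3/5c comp=t2/9c wait=9 total=31
k=4 load=t4/8c comp=t3/7c wait=8 total=39
k=5 load=t5/2c comp=t4/9c wait=9 total=48
k=6 load=t6/5c comp=t5/5c wait=5 total=53
k=7 load=- comp=t6/2c wait=2 total=55

step 5: A=compute:t4 B=load:t5 [compute-bound]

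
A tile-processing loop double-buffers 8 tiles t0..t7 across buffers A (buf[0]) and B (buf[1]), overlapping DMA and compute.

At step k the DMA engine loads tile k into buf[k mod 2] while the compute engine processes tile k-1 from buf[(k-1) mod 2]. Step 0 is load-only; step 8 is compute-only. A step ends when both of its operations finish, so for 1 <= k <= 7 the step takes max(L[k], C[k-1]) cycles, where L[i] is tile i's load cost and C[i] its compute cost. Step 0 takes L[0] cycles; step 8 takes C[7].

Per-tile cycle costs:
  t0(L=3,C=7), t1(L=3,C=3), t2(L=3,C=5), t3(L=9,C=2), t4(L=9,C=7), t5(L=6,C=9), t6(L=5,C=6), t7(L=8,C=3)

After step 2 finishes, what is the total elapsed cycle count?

k=0 load=t0/3c comp=- wait=3 total=3
k=1 load=t1/3c comp=t0/7c wait=7 total=10
k=2 load=t2/3c comp=t1/3c wait=3 total=13
k=3 load=t3/9c comp=t2/5c wait=9 total=22
k=4 load=t4/9c comp=t3/2c wait=9 total=31
k=5 load=t5/6c comp=t4/7c wait=7 total=38
k=6 load=t6/5c comp=t5/9c wait=9 total=47
k=7 load=t7/8c comp=t6/6c wait=8 total=55
k=8 load=- comp=t7/3c wait=3 total=58

end_cycle[2] = 13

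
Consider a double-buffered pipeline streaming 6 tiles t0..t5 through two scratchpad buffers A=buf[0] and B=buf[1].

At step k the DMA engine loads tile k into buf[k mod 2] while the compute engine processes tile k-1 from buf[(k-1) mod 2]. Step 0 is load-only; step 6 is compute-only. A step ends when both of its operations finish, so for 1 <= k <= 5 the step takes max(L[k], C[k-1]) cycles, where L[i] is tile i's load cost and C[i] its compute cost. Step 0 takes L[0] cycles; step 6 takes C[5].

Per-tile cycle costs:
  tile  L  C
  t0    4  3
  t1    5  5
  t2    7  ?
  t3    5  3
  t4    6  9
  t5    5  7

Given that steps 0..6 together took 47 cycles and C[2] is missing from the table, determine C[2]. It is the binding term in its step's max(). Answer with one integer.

C[2] = 9

step 0 → dur = L[0]=4 = 4
step 1 → dur = max(L[1]=5, C[0]=3) = 5
step 2 → dur = max(L[2]=7, C[1]=5) = 7
step 3 → dur = max(L[3]=5, C[2]=?) = C[2]  (unknown; binding)
step 4 → dur = max(L[4]=6, C[3]=3) = 6
step 5 → dur = max(L[5]=5, C[4]=9) = 9
step 6 → dur = C[5]=7 = 7
sum of known step durations = 38
dur[3] = total - known = 47 - 38 = 9
C[2] is the binding max in step 3, so C[2] = dur[3] = 9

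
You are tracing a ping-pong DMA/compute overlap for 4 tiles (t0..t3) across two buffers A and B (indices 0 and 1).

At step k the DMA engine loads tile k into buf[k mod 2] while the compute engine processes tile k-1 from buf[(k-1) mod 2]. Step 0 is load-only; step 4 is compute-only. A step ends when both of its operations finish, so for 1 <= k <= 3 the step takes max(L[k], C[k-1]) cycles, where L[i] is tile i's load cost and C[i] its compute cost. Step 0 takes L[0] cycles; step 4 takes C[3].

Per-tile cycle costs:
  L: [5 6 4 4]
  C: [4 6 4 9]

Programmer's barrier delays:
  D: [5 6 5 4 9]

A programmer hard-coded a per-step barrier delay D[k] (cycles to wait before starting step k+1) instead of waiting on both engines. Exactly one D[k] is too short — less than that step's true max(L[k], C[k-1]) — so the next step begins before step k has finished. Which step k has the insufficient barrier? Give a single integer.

hazard at step 2

step 0: need L[0]=5 = 5; D[0]=5 ok
step 1: need max(L[1]=6,C[0]=4) = 6; D[1]=6 ok
step 2: need max(L[2]=4,C[1]=6) = 6; D[2]=5 SHORT
step 3: need max(L[3]=4,C[2]=4) = 4; D[3]=4 ok
step 4: need C[3]=9 = 9; D[4]=9 ok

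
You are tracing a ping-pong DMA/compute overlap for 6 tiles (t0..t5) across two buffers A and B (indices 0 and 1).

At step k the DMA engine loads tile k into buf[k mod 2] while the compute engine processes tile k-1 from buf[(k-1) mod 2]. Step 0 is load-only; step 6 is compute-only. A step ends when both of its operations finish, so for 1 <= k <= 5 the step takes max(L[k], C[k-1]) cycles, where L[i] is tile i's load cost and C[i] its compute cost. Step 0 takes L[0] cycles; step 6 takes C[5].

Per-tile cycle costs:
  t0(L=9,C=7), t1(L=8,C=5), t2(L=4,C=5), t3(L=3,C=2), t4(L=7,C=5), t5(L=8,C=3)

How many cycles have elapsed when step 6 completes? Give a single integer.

step 0: L[0]=9 → dur=9, Σ=9 | A=load:t0 B=idle [load-only]
step 1: L[1]=8 C[0]=7 → dur=8, Σ=17 | A=compute:t0 B=load:t1 [load-bound]
step 2: L[2]=4 C[1]=5 → dur=5, Σ=22 | A=load:t2 B=compute:t1 [compute-bound]
step 3: L[3]=3 C[2]=5 → dur=5, Σ=27 | A=compute:t2 B=load:t3 [compute-bound]
step 4: L[4]=7 C[3]=2 → dur=7, Σ=34 | A=load:t4 B=compute:t3 [load-bound]
step 5: L[5]=8 C[4]=5 → dur=8, Σ=42 | A=compute:t4 B=load:t5 [load-bound]
step 6: C[5]=3 → dur=3, Σ=45 | A=idle B=compute:t5 [compute-only]

end_cycle[6] = 45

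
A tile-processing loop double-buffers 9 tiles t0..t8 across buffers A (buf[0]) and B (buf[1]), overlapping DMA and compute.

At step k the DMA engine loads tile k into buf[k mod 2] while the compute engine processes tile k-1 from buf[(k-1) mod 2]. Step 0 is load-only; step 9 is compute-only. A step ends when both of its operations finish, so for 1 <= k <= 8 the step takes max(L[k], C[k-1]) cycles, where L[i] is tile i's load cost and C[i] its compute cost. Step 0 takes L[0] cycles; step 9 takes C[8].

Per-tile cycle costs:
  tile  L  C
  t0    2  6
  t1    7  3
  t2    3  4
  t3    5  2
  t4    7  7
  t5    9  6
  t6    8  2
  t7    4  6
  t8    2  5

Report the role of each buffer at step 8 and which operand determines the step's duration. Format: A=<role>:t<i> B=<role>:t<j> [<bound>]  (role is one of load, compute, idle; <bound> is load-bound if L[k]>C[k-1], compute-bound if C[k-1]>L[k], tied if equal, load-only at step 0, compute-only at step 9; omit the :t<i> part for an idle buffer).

step 8: A=load:t8 B=compute:t7 [compute-bound]

step 0: L[0]=2 → dur=2, Σ=2 | A=load:t0 B=idle [load-only]
step 1: L[1]=7 C[0]=6 → dur=7, Σ=9 | A=compute:t0 B=load:t1 [load-bound]
step 2: L[2]=3 C[1]=3 → dur=3, Σ=12 | A=load:t2 B=compute:t1 [tied]
step 3: L[3]=5 C[2]=4 → dur=5, Σ=17 | A=compute:t2 B=load:t3 [load-bound]
step 4: L[4]=7 C[3]=2 → dur=7, Σ=24 | A=load:t4 B=compute:t3 [load-bound]
step 5: L[5]=9 C[4]=7 → dur=9, Σ=33 | A=compute:t4 B=load:t5 [load-bound]
step 6: L[6]=8 C[5]=6 → dur=8, Σ=41 | A=load:t6 B=compute:t5 [load-bound]
step 7: L[7]=4 C[6]=2 → dur=4, Σ=45 | A=compute:t6 B=load:t7 [load-bound]
step 8: L[8]=2 C[7]=6 → dur=6, Σ=51 | A=load:t8 B=compute:t7 [compute-bound]
step 9: C[8]=5 → dur=5, Σ=56 | A=compute:t8 B=idle [compute-only]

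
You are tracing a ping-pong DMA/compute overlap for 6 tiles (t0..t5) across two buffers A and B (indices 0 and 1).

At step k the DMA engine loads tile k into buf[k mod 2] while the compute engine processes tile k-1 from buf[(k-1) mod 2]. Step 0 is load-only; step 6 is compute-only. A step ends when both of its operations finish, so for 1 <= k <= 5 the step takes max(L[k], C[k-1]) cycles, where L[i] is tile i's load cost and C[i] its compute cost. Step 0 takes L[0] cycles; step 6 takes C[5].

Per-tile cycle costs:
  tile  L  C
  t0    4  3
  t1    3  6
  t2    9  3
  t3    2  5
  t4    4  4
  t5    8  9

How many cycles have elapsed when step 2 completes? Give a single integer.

end_cycle[2] = 16

step 0: L[0]=4 → dur=4, Σ=4 | A=load:t0 B=idle [load-only]
step 1: L[1]=3 C[0]=3 → dur=3, Σ=7 | A=compute:t0 B=load:t1 [tied]
step 2: L[2]=9 C[1]=6 → dur=9, Σ=16 | A=load:t2 B=compute:t1 [load-bound]
step 3: L[3]=2 C[2]=3 → dur=3, Σ=19 | A=compute:t2 B=load:t3 [compute-bound]
step 4: L[4]=4 C[3]=5 → dur=5, Σ=24 | A=load:t4 B=compute:t3 [compute-bound]
step 5: L[5]=8 C[4]=4 → dur=8, Σ=32 | A=compute:t4 B=load:t5 [load-bound]
step 6: C[5]=9 → dur=9, Σ=41 | A=idle B=compute:t5 [compute-only]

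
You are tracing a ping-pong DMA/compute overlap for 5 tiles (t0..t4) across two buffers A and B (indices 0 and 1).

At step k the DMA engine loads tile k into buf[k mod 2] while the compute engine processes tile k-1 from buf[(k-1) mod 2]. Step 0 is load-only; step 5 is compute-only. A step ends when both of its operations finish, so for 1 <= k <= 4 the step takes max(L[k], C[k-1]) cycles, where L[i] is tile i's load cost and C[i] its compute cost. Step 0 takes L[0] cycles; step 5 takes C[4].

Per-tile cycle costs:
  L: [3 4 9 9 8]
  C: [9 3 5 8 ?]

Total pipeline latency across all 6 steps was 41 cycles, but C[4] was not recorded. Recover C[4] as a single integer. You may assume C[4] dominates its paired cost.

C[4] = 3

step 0 = dur = L[0]=3 = 3
step 1 = dur = max(L[1]=4, C[0]=9) = 9
step 2 = dur = max(L[2]=9, C[1]=3) = 9
step 3 = dur = max(L[3]=9, C[2]=5) = 9
step 4 = dur = max(L[4]=8, C[3]=8) = 8
step 5 = dur = C[4]=? = C[4]  (unknown; binding)
sum of known step durations = 38
dur[5] = total - known = 41 - 38 = 3
C[4] is the binding max in step 5, so C[4] = dur[5] = 3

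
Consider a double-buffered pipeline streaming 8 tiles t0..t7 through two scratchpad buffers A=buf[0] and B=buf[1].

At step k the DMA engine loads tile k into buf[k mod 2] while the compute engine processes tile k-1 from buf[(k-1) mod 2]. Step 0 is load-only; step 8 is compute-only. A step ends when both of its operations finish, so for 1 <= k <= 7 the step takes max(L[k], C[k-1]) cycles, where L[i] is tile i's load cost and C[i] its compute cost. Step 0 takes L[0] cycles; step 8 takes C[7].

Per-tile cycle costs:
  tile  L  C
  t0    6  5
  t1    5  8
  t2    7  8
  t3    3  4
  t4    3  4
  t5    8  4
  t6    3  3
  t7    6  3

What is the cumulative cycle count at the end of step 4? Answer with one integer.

step 0: L[0]=6 → dur=6, Σ=6 | A=load:t0 B=idle [load-only]
step 1: L[1]=5 C[0]=5 → dur=5, Σ=11 | A=compute:t0 B=load:t1 [tied]
step 2: L[2]=7 C[1]=8 → dur=8, Σ=19 | A=load:t2 B=compute:t1 [compute-bound]
step 3: L[3]=3 C[2]=8 → dur=8, Σ=27 | A=compute:t2 B=load:t3 [compute-bound]
step 4: L[4]=3 C[3]=4 → dur=4, Σ=31 | A=load:t4 B=compute:t3 [compute-bound]
step 5: L[5]=8 C[4]=4 → dur=8, Σ=39 | A=compute:t4 B=load:t5 [load-bound]
step 6: L[6]=3 C[5]=4 → dur=4, Σ=43 | A=load:t6 B=compute:t5 [compute-bound]
step 7: L[7]=6 C[6]=3 → dur=6, Σ=49 | A=compute:t6 B=load:t7 [load-bound]
step 8: C[7]=3 → dur=3, Σ=52 | A=idle B=compute:t7 [compute-only]

end_cycle[4] = 31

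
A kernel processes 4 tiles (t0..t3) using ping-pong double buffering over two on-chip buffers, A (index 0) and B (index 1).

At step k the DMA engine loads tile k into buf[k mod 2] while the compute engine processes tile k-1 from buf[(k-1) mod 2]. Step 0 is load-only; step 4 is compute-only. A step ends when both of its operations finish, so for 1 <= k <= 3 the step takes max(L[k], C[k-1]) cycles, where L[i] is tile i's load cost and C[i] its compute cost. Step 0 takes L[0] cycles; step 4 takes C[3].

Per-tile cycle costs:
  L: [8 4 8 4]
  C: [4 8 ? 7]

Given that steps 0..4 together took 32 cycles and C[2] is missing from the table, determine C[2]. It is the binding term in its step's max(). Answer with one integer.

C[2] = 5

step 0 | dur = L[0]=8 = 8
step 1 | dur = max(L[1]=4, C[0]=4) = 4
step 2 | dur = max(L[2]=8, C[1]=8) = 8
step 3 | dur = max(L[3]=4, C[2]=?) = C[2]  (unknown; binding)
step 4 | dur = C[3]=7 = 7
sum of known step durations = 27
dur[3] = total - known = 32 - 27 = 5
C[2] is the binding max in step 3, so C[2] = dur[3] = 5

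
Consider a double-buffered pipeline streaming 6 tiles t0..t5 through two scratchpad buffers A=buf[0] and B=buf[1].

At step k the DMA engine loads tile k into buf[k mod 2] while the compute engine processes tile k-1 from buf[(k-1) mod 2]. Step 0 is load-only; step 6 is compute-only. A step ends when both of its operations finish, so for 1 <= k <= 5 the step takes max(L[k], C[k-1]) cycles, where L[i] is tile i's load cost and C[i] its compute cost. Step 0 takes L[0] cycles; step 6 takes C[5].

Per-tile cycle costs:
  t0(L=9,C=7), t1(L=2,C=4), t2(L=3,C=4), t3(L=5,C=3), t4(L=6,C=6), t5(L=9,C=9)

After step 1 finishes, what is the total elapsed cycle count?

end_cycle[1] = 16

k=0 load=t0/9c comp=- wait=9 total=9
k=1 load=t1/2c comp=t0/7c wait=7 total=16
k=2 load=t2/3c comp=t1/4c wait=4 total=20
k=3 load=t3/5c comp=t2/4c wait=5 total=25
k=4 load=t4/6c comp=t3/3c wait=6 total=31
k=5 load=t5/9c comp=t4/6c wait=9 total=40
k=6 load=- comp=t5/9c wait=9 total=49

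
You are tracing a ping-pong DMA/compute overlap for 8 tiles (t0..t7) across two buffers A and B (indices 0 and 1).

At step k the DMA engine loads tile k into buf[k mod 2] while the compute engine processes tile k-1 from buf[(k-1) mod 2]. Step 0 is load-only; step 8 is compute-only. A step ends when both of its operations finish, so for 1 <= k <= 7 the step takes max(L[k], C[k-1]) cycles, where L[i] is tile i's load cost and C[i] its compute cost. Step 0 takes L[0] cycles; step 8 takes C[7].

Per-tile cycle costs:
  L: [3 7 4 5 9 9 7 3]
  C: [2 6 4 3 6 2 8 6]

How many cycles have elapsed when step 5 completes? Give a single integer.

step 0: L[0]=3 → dur=3, Σ=3 | A=load:t0 B=idle [load-only]
step 1: L[1]=7 C[0]=2 → dur=7, Σ=10 | A=compute:t0 B=load:t1 [load-bound]
step 2: L[2]=4 C[1]=6 → dur=6, Σ=16 | A=load:t2 B=compute:t1 [compute-bound]
step 3: L[3]=5 C[2]=4 → dur=5, Σ=21 | A=compute:t2 B=load:t3 [load-bound]
step 4: L[4]=9 C[3]=3 → dur=9, Σ=30 | A=load:t4 B=compute:t3 [load-bound]
step 5: L[5]=9 C[4]=6 → dur=9, Σ=39 | A=compute:t4 B=load:t5 [load-bound]
step 6: L[6]=7 C[5]=2 → dur=7, Σ=46 | A=load:t6 B=compute:t5 [load-bound]
step 7: L[7]=3 C[6]=8 → dur=8, Σ=54 | A=compute:t6 B=load:t7 [compute-bound]
step 8: C[7]=6 → dur=6, Σ=60 | A=idle B=compute:t7 [compute-only]

end_cycle[5] = 39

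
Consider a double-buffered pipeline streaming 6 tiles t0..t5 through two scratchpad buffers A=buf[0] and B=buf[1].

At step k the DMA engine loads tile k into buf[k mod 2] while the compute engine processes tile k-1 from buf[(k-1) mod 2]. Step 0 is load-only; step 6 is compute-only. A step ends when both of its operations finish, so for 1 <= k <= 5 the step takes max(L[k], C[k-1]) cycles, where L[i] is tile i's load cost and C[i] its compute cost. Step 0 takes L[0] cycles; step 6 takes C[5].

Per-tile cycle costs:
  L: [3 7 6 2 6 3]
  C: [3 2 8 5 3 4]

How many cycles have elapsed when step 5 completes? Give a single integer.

[0] DMA t0→A (3c) ∥ CU idle ⇒ 3c, clock 3
[1] DMA t1→B (7c) ∥ CU A:t0 (3c) ⇒ 7c, clock 10
[2] DMA t2→A (6c) ∥ CU B:t1 (2c) ⇒ 6c, clock 16
[3] DMA t3→B (2c) ∥ CU A:t2 (8c) ⇒ 8c, clock 24
[4] DMA t4→A (6c) ∥ CU B:t3 (5c) ⇒ 6c, clock 30
[5] DMA t5→B (3c) ∥ CU A:t4 (3c) ⇒ 3c, clock 33
[6] DMA idle ∥ CU B:t5 (4c) ⇒ 4c, clock 37

end_cycle[5] = 33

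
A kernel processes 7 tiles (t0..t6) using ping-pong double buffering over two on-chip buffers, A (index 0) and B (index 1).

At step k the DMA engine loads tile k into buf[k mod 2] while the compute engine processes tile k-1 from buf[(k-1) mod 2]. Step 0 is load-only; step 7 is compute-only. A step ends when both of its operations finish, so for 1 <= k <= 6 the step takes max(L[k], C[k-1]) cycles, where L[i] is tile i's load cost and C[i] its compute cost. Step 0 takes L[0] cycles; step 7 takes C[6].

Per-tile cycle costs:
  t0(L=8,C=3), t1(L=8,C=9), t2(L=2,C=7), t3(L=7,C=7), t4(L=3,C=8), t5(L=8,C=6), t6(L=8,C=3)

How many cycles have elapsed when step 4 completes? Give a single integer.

end_cycle[4] = 39

  0. 8=8c; end=8; A:t0 B:-
  1. max(8,3)=8c; end=16; A:t0 B:t1
  2. max(2,9)=9c; end=25; A:t2 B:t1
  3. max(7,7)=7c; end=32; A:t2 B:t3
  4. max(3,7)=7c; end=39; A:t4 B:t3
  5. max(8,8)=8c; end=47; A:t4 B:t5
  6. max(8,6)=8c; end=55; A:t6 B:t5
  7. 3=3c; end=58; A:t6 B:t5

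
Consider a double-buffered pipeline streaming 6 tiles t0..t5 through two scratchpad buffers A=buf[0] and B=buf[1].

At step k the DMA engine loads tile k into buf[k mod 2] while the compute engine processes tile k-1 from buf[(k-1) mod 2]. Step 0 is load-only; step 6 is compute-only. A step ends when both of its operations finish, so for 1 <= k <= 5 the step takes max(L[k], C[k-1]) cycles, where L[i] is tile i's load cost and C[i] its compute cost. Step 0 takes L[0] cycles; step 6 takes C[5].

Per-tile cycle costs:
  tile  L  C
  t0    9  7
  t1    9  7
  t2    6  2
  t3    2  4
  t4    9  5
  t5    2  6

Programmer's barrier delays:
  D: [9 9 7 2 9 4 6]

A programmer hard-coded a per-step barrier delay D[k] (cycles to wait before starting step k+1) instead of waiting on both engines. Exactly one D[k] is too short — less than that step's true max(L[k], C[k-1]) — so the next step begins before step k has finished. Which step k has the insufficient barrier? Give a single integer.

[0] required=L[0]=9=9 vs D=9 ok
[1] required=max(L[1]=9,C[0]=7)=9 vs D=9 ok
[2] required=max(L[2]=6,C[1]=7)=7 vs D=7 ok
[3] required=max(L[3]=2,C[2]=2)=2 vs D=2 ok
[4] required=max(L[4]=9,C[3]=4)=9 vs D=9 ok
[5] required=max(L[5]=2,C[4]=5)=5 vs D=4 SHORT
[6] required=C[5]=6=6 vs D=6 ok

hazard at step 5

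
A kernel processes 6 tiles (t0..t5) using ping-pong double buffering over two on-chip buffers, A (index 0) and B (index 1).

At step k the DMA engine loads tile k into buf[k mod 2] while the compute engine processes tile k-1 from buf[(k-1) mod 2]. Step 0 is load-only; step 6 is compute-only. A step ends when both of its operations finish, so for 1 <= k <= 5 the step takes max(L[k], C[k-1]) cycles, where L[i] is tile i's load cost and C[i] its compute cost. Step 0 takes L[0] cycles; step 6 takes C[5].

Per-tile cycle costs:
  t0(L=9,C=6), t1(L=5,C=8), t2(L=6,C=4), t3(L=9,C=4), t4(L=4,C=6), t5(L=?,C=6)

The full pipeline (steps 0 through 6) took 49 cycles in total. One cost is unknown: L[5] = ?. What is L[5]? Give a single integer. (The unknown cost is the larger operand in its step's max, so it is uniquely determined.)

L[5] = 7

step 0 → dur = L[0]=9 = 9
step 1 → dur = max(L[1]=5, C[0]=6) = 6
step 2 → dur = max(L[2]=6, C[1]=8) = 8
step 3 → dur = max(L[3]=9, C[2]=4) = 9
step 4 → dur = max(L[4]=4, C[3]=4) = 4
step 5 → dur = max(L[5]=?, C[4]=6) = L[5]  (unknown; binding)
step 6 → dur = C[5]=6 = 6
sum of known step durations = 42
dur[5] = total - known = 49 - 42 = 7
L[5] is the binding max in step 5, so L[5] = dur[5] = 7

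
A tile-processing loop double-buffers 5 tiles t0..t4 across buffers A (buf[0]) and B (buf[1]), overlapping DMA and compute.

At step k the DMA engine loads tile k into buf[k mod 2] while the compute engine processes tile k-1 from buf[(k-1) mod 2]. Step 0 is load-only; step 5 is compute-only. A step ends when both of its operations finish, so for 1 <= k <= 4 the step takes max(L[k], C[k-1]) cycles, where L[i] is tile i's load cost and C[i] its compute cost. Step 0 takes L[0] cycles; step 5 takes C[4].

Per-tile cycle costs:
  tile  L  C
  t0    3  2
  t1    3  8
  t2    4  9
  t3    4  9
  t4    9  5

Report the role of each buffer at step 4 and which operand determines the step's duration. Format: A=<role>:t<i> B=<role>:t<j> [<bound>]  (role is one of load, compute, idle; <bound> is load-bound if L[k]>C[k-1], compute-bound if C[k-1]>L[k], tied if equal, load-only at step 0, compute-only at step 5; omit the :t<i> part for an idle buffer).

step 0: L[0]=3 → dur=3, Σ=3 | A=load:t0 B=idle [load-only]
step 1: L[1]=3 C[0]=2 → dur=3, Σ=6 | A=compute:t0 B=load:t1 [load-bound]
step 2: L[2]=4 C[1]=8 → dur=8, Σ=14 | A=load:t2 B=compute:t1 [compute-bound]
step 3: L[3]=4 C[2]=9 → dur=9, Σ=23 | A=compute:t2 B=load:t3 [compute-bound]
step 4: L[4]=9 C[3]=9 → dur=9, Σ=32 | A=load:t4 B=compute:t3 [tied]
step 5: C[4]=5 → dur=5, Σ=37 | A=compute:t4 B=idle [compute-only]

step 4: A=load:t4 B=compute:t3 [tied]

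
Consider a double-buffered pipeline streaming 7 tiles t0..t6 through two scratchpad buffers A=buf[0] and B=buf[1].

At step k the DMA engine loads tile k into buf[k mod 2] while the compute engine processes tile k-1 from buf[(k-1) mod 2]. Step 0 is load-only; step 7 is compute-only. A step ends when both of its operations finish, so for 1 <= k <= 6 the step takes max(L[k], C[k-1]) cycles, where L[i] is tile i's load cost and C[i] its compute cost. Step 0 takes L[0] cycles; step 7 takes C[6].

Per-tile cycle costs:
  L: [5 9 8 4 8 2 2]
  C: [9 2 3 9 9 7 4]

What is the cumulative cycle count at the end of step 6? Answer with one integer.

end_cycle[6] = 51

[0] DMA t0→A (5c) ∥ CU idle ⇒ 5c, clock 5
[1] DMA t1→B (9c) ∥ CU A:t0 (9c) ⇒ 9c, clock 14
[2] DMA t2→A (8c) ∥ CU B:t1 (2c) ⇒ 8c, clock 22
[3] DMA t3→B (4c) ∥ CU A:t2 (3c) ⇒ 4c, clock 26
[4] DMA t4→A (8c) ∥ CU B:t3 (9c) ⇒ 9c, clock 35
[5] DMA t5→B (2c) ∥ CU A:t4 (9c) ⇒ 9c, clock 44
[6] DMA t6→A (2c) ∥ CU B:t5 (7c) ⇒ 7c, clock 51
[7] DMA idle ∥ CU A:t6 (4c) ⇒ 4c, clock 55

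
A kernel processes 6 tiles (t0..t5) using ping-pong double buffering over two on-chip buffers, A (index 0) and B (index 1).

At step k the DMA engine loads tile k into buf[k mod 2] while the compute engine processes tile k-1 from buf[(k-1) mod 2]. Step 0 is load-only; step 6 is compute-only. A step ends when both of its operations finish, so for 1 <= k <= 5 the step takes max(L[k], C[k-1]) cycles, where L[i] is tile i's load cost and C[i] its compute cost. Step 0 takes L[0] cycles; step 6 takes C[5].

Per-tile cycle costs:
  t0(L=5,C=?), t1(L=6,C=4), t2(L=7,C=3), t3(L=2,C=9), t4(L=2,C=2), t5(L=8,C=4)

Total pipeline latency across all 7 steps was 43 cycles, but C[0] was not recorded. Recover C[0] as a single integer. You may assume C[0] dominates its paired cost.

C[0] = 7

step 0 = dur = L[0]=5 = 5
step 1 = dur = max(L[1]=6, C[0]=?) = C[0]  (unknown; binding)
step 2 = dur = max(L[2]=7, C[1]=4) = 7
step 3 = dur = max(L[3]=2, C[2]=3) = 3
step 4 = dur = max(L[4]=2, C[3]=9) = 9
step 5 = dur = max(L[5]=8, C[4]=2) = 8
step 6 = dur = C[5]=4 = 4
sum of known step durations = 36
dur[1] = total - known = 43 - 36 = 7
C[0] is the binding max in step 1, so C[0] = dur[1] = 7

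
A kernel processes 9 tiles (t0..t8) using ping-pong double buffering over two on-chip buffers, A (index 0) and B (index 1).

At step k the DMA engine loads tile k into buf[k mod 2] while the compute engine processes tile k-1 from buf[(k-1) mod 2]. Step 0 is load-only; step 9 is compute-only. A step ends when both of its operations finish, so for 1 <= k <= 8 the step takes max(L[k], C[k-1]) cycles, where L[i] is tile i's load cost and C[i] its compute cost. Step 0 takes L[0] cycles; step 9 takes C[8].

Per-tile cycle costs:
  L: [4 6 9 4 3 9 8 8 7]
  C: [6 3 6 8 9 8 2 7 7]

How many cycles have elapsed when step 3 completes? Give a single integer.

  0. 4=4c; end=4; A:t0 B:-
  1. max(6,6)=6c; end=10; A:t0 B:t1
  2. max(9,3)=9c; end=19; A:t2 B:t1
  3. max(4,6)=6c; end=25; A:t2 B:t3
  4. max(3,8)=8c; end=33; A:t4 B:t3
  5. max(9,9)=9c; end=42; A:t4 B:t5
  6. max(8,8)=8c; end=50; A:t6 B:t5
  7. max(8,2)=8c; end=58; A:t6 B:t7
  8. max(7,7)=7c; end=65; A:t8 B:t7
  9. 7=7c; end=72; A:t8 B:t7

end_cycle[3] = 25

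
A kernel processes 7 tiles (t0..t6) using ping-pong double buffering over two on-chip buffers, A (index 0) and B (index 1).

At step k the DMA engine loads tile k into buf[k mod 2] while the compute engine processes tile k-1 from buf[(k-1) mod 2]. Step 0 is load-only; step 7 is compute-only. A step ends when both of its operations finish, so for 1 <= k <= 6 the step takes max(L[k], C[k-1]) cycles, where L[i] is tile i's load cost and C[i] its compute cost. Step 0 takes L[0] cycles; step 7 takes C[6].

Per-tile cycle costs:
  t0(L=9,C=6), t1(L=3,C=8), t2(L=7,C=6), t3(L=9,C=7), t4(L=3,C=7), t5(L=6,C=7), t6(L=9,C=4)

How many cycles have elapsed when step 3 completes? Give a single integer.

step 0: L[0]=9 → dur=9, Σ=9 | A=load:t0 B=idle [load-only]
step 1: L[1]=3 C[0]=6 → dur=6, Σ=15 | A=compute:t0 B=load:t1 [compute-bound]
step 2: L[2]=7 C[1]=8 → dur=8, Σ=23 | A=load:t2 B=compute:t1 [compute-bound]
step 3: L[3]=9 C[2]=6 → dur=9, Σ=32 | A=compute:t2 B=load:t3 [load-bound]
step 4: L[4]=3 C[3]=7 → dur=7, Σ=39 | A=load:t4 B=compute:t3 [compute-bound]
step 5: L[5]=6 C[4]=7 → dur=7, Σ=46 | A=compute:t4 B=load:t5 [compute-bound]
step 6: L[6]=9 C[5]=7 → dur=9, Σ=55 | A=load:t6 B=compute:t5 [load-bound]
step 7: C[6]=4 → dur=4, Σ=59 | A=compute:t6 B=idle [compute-only]

end_cycle[3] = 32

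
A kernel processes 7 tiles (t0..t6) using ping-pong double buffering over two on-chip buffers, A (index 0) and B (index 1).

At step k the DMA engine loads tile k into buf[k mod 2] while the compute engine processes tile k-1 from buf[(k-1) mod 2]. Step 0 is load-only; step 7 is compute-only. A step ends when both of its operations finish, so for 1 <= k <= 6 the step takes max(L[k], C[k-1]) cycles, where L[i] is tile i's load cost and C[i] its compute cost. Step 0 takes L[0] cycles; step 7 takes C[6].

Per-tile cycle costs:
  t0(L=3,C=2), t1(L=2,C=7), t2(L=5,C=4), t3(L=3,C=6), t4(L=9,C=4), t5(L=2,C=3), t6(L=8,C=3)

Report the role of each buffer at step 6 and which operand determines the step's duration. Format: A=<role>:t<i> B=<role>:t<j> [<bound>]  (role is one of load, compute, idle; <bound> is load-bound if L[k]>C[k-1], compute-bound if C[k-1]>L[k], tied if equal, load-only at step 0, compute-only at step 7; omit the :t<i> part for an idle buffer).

  0. 3=3c; end=3; A:t0 B:-
  1. max(2,2)=2c; end=5; A:t0 B:t1
  2. max(5,7)=7c; end=12; A:t2 B:t1
  3. max(3,4)=4c; end=16; A:t2 B:t3
  4. max(9,6)=9c; end=25; A:t4 B:t3
  5. max(2,4)=4c; end=29; A:t4 B:t5
  6. max(8,3)=8c; end=37; A:t6 B:t5
  7. 3=3c; end=40; A:t6 B:t5

step 6: A=load:t6 B=compute:t5 [load-bound]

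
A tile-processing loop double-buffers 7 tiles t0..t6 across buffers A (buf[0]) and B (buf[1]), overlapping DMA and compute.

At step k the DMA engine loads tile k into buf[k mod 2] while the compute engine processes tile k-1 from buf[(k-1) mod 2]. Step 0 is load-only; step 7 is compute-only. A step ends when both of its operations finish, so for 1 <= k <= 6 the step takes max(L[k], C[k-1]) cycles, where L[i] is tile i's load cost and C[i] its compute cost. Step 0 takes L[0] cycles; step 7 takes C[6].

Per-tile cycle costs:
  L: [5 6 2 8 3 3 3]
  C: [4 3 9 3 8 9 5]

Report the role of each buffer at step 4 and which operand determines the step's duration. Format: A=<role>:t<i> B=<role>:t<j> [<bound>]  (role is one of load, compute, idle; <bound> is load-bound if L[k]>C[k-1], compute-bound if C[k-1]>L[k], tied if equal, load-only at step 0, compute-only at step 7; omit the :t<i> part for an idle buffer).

step 4: A=load:t4 B=compute:t3 [tied]

  0. 5=5c; end=5; A:t0 B:-
  1. max(6,4)=6c; end=11; A:t0 B:t1
  2. max(2,3)=3c; end=14; A:t2 B:t1
  3. max(8,9)=9c; end=23; A:t2 B:t3
  4. max(3,3)=3c; end=26; A:t4 B:t3
  5. max(3,8)=8c; end=34; A:t4 B:t5
  6. max(3,9)=9c; end=43; A:t6 B:t5
  7. 5=5c; end=48; A:t6 B:t5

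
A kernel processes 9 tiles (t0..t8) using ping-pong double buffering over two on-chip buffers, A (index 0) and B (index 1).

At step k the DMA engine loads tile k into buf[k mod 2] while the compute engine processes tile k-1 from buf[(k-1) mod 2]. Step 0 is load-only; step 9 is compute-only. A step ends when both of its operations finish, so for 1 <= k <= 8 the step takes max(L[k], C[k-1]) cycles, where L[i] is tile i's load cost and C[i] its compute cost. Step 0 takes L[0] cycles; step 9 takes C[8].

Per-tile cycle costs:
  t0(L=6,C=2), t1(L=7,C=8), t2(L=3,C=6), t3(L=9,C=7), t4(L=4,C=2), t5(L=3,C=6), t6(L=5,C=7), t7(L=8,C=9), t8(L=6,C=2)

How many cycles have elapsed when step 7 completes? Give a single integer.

step 0: L[0]=6 → dur=6, Σ=6 | A=load:t0 B=idle [load-only]
step 1: L[1]=7 C[0]=2 → dur=7, Σ=13 | A=compute:t0 B=load:t1 [load-bound]
step 2: L[2]=3 C[1]=8 → dur=8, Σ=21 | A=load:t2 B=compute:t1 [compute-bound]
step 3: L[3]=9 C[2]=6 → dur=9, Σ=30 | A=compute:t2 B=load:t3 [load-bound]
step 4: L[4]=4 C[3]=7 → dur=7, Σ=37 | A=load:t4 B=compute:t3 [compute-bound]
step 5: L[5]=3 C[4]=2 → dur=3, Σ=40 | A=compute:t4 B=load:t5 [load-bound]
step 6: L[6]=5 C[5]=6 → dur=6, Σ=46 | A=load:t6 B=compute:t5 [compute-bound]
step 7: L[7]=8 C[6]=7 → dur=8, Σ=54 | A=compute:t6 B=load:t7 [load-bound]
step 8: L[8]=6 C[7]=9 → dur=9, Σ=63 | A=load:t8 B=compute:t7 [compute-bound]
step 9: C[8]=2 → dur=2, Σ=65 | A=compute:t8 B=idle [compute-only]

end_cycle[7] = 54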